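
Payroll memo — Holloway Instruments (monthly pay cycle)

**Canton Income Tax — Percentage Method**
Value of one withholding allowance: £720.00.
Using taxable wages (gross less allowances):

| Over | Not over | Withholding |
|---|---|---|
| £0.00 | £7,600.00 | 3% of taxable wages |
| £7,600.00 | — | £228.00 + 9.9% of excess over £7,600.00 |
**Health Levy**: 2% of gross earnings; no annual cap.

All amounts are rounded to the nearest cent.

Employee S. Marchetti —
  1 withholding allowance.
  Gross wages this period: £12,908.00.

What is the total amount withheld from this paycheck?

Canton Income Tax: taxable = £12,908.00 − 1×£720.00 = £12,188.00
  £228.00 + 9.9% × (£12,188.00 − £7,600.00) = £228.00 + 9.9% × £4,588.00 = £682.21
Health Levy: 2% × £12,908.00 = £258.16
Total: £682.21 + £258.16 = £940.37

£940.37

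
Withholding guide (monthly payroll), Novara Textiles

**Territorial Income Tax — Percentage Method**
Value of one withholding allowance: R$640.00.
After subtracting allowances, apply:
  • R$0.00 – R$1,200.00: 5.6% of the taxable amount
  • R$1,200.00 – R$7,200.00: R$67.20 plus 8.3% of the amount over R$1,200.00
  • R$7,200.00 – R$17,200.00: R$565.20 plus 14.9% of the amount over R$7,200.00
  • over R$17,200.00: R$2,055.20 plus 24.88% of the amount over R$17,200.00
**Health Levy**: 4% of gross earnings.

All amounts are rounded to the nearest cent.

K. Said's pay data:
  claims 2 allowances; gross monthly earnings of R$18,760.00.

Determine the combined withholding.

Territorial Income Tax: taxable = R$18,760.00 − 2×R$640.00 = R$17,480.00
  R$2,055.20 + 24.88% × (R$17,480.00 − R$17,200.00) = R$2,055.20 + 24.88% × R$280.00 = R$2,124.86
Health Levy: 4% × R$18,760.00 = R$750.40
Total: R$2,124.86 + R$750.40 = R$2,875.26

R$2,875.26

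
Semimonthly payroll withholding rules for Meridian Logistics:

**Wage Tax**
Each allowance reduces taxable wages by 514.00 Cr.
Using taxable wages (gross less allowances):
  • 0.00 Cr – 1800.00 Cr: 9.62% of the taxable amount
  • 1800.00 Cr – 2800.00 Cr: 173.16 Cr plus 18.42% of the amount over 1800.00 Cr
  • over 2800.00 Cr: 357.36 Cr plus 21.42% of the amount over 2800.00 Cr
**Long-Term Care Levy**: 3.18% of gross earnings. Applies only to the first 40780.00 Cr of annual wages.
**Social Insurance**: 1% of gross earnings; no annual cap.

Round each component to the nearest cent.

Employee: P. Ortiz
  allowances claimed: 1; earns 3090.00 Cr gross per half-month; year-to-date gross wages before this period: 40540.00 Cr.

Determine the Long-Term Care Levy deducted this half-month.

7.63 Cr

Long-Term Care Levy: cap 40780.00 Cr − YTD 40540.00 Cr = 240.00 Cr subject; 3.18% × 240.00 Cr = 7.63 Cr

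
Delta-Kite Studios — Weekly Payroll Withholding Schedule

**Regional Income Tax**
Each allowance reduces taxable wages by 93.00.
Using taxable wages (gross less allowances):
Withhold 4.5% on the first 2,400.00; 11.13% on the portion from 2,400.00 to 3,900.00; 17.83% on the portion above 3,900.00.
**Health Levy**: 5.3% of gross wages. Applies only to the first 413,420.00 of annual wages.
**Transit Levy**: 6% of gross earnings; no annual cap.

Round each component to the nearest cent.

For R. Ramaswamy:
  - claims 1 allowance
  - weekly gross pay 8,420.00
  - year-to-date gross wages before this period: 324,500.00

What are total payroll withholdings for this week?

2,015.74

Regional Income Tax: taxable = 8,420.00 − 1×93.00 = 8,327.00
  274.95 + 17.83% × (8,327.00 − 3,900.00) = 274.95 + 17.83% × 4,427.00 = 1,064.28
Health Levy: 5.3% × 8,420.00 = 446.26
Transit Levy: 6% × 8,420.00 = 505.20
Total: 1,064.28 + 446.26 + 505.20 = 2,015.74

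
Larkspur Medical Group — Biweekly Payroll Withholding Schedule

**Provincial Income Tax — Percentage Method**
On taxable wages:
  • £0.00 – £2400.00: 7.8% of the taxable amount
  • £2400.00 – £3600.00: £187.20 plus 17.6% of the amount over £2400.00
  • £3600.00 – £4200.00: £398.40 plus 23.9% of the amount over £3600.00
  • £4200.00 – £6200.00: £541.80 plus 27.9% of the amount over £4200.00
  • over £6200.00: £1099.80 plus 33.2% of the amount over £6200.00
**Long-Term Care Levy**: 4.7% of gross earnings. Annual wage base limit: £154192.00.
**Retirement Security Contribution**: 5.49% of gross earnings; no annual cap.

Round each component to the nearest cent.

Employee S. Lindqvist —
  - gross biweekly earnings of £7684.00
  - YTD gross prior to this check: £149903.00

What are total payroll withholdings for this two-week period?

Provincial Income Tax: taxable = £7684.00
  £1099.80 + 33.2% × (£7684.00 − £6200.00) = £1099.80 + 33.2% × £1484.00 = £1592.49
Long-Term Care Levy: cap £154192.00 − YTD £149903.00 = £4289.00 subject; 4.7% × £4289.00 = £201.58
Retirement Security Contribution: 5.49% × £7684.00 = £421.85
Total: £1592.49 + £201.58 + £421.85 = £2215.92

£2215.92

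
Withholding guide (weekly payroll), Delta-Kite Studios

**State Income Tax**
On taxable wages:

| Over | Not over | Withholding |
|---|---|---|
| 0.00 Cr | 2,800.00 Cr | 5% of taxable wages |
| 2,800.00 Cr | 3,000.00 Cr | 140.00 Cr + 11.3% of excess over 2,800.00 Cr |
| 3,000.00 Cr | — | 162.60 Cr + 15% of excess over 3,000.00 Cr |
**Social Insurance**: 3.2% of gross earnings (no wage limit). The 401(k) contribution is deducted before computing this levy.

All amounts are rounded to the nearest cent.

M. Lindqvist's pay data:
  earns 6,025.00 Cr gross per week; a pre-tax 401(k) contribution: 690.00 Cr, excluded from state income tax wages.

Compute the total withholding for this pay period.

State Income Tax: taxable = 6,025.00 Cr − 690.00 Cr = 5,335.00 Cr
  162.60 Cr + 15% × (5,335.00 Cr − 3,000.00 Cr) = 162.60 Cr + 15% × 2,335.00 Cr = 512.85 Cr
Social Insurance: 3.2% × 5,335.00 Cr = 170.72 Cr
Total: 512.85 Cr + 170.72 Cr = 683.57 Cr

683.57 Cr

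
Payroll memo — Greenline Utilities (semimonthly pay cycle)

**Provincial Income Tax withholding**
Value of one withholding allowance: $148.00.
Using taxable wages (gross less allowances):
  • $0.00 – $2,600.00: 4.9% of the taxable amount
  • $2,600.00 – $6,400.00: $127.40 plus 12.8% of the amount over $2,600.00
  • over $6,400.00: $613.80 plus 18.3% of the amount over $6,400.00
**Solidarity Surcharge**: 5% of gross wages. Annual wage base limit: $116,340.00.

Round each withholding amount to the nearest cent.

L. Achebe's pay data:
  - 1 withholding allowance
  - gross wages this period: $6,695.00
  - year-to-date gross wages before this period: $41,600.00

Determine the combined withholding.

Provincial Income Tax: taxable = $6,695.00 − 1×$148.00 = $6,547.00
  $613.80 + 18.3% × ($6,547.00 − $6,400.00) = $613.80 + 18.3% × $147.00 = $640.70
Solidarity Surcharge: 5% × $6,695.00 = $334.75
Total: $640.70 + $334.75 = $975.45

$975.45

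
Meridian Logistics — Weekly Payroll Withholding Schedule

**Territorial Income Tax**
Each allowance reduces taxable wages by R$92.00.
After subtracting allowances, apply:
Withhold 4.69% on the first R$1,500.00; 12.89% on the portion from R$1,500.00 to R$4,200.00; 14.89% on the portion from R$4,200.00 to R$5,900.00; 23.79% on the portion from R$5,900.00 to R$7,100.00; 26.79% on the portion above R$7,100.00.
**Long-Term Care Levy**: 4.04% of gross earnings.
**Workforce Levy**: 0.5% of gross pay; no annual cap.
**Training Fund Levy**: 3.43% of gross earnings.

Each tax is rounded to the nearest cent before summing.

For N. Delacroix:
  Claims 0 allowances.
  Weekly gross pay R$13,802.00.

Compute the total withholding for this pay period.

Territorial Income Tax: taxable = R$13,802.00
  R$956.99 + 26.79% × (R$13,802.00 − R$7,100.00) = R$956.99 + 26.79% × R$6,702.00 = R$2,752.46
Long-Term Care Levy: 4.04% × R$13,802.00 = R$557.60
Workforce Levy: 0.5% × R$13,802.00 = R$69.01
Training Fund Levy: 3.43% × R$13,802.00 = R$473.41
Total: R$2,752.46 + R$557.60 + R$69.01 + R$473.41 = R$3,852.48

R$3,852.48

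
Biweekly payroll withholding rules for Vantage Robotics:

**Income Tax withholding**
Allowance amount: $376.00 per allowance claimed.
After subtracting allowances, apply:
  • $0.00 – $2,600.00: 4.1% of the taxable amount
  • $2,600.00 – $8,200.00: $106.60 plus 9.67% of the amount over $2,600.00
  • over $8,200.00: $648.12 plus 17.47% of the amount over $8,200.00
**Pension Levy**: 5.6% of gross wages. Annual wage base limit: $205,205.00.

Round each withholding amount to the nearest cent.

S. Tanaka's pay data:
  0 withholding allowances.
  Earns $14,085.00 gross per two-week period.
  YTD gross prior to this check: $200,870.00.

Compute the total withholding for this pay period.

Income Tax: taxable = $14,085.00
  $648.12 + 17.47% × ($14,085.00 − $8,200.00) = $648.12 + 17.47% × $5,885.00 = $1,676.23
Pension Levy: cap $205,205.00 − YTD $200,870.00 = $4,335.00 subject; 5.6% × $4,335.00 = $242.76
Total: $1,676.23 + $242.76 = $1,918.99

$1,918.99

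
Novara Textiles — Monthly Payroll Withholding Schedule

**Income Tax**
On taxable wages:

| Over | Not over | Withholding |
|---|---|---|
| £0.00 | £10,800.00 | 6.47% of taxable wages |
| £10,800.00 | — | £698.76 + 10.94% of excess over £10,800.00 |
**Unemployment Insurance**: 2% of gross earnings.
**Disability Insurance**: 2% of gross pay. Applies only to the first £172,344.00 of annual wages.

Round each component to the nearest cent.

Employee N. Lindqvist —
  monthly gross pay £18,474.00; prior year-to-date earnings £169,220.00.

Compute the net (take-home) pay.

Income Tax: taxable = £18,474.00
  £698.76 + 10.94% × (£18,474.00 − £10,800.00) = £698.76 + 10.94% × £7,674.00 = £1,538.30
Unemployment Insurance: 2% × £18,474.00 = £369.48
Disability Insurance: cap £172,344.00 − YTD £169,220.00 = £3,124.00 subject; 2% × £3,124.00 = £62.48
Total withheld: £1,538.30 + £369.48 + £62.48 = £1,970.26
Net pay: £18,474.00 − £1,970.26 = £16,503.74

£16,503.74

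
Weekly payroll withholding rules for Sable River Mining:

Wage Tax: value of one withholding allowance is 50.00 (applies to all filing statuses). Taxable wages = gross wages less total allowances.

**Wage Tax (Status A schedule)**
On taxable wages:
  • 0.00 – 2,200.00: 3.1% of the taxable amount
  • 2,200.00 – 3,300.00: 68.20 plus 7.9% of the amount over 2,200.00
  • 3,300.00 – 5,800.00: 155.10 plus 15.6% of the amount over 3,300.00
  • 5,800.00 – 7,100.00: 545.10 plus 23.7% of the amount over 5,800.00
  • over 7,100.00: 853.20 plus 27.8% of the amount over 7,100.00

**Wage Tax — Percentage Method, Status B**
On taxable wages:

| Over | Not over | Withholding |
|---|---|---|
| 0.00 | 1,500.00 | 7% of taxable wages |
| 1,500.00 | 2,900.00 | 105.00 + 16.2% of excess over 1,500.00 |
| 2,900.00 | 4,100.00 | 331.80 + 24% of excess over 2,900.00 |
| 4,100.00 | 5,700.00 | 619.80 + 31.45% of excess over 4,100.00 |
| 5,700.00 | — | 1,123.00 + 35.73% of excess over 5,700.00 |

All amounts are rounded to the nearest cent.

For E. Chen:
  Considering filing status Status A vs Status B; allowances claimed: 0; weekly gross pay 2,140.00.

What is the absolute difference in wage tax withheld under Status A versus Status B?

142.34

Wage Tax (Status A): taxable = 2,140.00
  3.1% × 2,140.00 = 66.34
Wage Tax (Status B): taxable = 2,140.00
  105.00 + 16.2% × (2,140.00 − 1,500.00) = 105.00 + 16.2% × 640.00 = 208.68
Difference: |66.34 − 208.68| = 142.34 (higher under Status B)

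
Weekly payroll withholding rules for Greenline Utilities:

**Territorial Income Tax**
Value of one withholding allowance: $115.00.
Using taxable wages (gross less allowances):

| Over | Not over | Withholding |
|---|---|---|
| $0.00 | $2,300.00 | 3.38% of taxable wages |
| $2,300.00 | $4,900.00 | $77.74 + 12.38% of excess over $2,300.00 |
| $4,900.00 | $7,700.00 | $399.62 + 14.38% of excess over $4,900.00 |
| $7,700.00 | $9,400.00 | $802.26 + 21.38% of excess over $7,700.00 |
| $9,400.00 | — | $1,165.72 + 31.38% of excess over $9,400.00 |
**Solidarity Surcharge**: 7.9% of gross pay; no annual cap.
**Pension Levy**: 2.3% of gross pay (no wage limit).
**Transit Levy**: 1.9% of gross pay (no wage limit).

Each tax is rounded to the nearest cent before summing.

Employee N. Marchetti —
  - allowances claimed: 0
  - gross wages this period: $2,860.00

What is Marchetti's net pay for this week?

Territorial Income Tax: taxable = $2,860.00
  $77.74 + 12.38% × ($2,860.00 − $2,300.00) = $77.74 + 12.38% × $560.00 = $147.07
Solidarity Surcharge: 7.9% × $2,860.00 = $225.94
Pension Levy: 2.3% × $2,860.00 = $65.78
Transit Levy: 1.9% × $2,860.00 = $54.34
Total withheld: $147.07 + $225.94 + $65.78 + $54.34 = $493.13
Net pay: $2,860.00 − $493.13 = $2,366.87

$2,366.87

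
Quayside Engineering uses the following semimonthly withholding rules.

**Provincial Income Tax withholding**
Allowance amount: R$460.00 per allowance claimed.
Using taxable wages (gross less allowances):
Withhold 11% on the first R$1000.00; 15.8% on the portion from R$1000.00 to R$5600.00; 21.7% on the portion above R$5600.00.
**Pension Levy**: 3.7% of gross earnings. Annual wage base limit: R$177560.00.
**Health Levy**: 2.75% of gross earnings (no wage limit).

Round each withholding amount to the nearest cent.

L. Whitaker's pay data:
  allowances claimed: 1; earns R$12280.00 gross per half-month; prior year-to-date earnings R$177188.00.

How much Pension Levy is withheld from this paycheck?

Pension Levy: cap R$177560.00 − YTD R$177188.00 = R$372.00 subject; 3.7% × R$372.00 = R$13.76

R$13.76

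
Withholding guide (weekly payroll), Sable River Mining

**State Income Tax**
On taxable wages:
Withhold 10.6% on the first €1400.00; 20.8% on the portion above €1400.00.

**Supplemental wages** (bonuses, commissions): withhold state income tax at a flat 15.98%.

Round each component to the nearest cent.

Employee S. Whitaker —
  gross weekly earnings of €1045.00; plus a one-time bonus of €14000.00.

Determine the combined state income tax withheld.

€2347.97

State Income Tax: taxable = €1045.00
  10.6% × €1045.00 = €110.77
Supplemental (15.98% flat on bonus): 15.98% × €14000.00 = €2237.20
Total state income tax: €110.77 + €2237.20 = €2347.97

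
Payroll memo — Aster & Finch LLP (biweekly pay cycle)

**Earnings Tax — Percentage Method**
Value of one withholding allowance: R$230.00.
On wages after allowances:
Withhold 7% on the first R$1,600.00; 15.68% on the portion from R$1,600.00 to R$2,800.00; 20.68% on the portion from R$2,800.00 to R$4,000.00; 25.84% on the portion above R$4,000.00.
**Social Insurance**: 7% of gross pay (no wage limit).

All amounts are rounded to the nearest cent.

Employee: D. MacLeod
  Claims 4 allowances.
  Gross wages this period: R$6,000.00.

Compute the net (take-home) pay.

Earnings Tax: taxable = R$6,000.00 − 4×R$230.00 = R$5,080.00
  R$548.32 + 25.84% × (R$5,080.00 − R$4,000.00) = R$548.32 + 25.84% × R$1,080.00 = R$827.39
Social Insurance: 7% × R$6,000.00 = R$420.00
Total withheld: R$827.39 + R$420.00 = R$1,247.39
Net pay: R$6,000.00 − R$1,247.39 = R$4,752.61

R$4,752.61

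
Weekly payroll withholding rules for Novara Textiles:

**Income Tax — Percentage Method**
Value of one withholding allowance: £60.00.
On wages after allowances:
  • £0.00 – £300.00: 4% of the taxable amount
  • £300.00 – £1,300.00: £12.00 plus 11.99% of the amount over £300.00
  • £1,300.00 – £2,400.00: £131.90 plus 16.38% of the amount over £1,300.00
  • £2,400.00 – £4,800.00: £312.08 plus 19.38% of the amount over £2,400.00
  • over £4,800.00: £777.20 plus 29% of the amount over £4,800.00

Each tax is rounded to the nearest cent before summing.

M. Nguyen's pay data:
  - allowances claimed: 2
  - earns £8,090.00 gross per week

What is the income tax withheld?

Income Tax: taxable = £8,090.00 − 2×£60.00 = £7,970.00
  £777.20 + 29% × (£7,970.00 − £4,800.00) = £777.20 + 29% × £3,170.00 = £1,696.50

£1,696.50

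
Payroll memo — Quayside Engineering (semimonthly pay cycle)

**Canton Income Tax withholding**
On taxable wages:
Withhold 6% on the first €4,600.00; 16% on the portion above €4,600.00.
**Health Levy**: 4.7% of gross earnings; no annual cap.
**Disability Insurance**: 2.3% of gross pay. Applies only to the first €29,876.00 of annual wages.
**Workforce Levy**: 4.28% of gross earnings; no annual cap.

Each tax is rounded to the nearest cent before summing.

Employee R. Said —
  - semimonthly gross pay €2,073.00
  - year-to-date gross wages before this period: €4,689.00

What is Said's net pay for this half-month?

Canton Income Tax: taxable = €2,073.00
  6% × €2,073.00 = €124.38
Health Levy: 4.7% × €2,073.00 = €97.43
Disability Insurance: 2.3% × €2,073.00 = €47.68
Workforce Levy: 4.28% × €2,073.00 = €88.72
Total withheld: €124.38 + €97.43 + €47.68 + €88.72 = €358.21
Net pay: €2,073.00 − €358.21 = €1,714.79

€1,714.79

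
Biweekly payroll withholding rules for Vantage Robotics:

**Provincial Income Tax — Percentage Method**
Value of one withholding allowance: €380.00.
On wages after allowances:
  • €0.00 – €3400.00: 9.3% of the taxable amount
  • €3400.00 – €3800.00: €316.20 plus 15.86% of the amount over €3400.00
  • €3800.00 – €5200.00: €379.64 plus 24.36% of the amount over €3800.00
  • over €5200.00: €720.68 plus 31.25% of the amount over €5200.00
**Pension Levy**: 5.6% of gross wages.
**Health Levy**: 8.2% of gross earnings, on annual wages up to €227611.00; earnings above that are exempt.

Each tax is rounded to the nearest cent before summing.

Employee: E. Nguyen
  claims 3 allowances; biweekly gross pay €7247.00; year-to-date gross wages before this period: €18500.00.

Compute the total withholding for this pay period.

Provincial Income Tax: taxable = €7247.00 − 3×€380.00 = €6107.00
  €720.68 + 31.25% × (€6107.00 − €5200.00) = €720.68 + 31.25% × €907.00 = €1004.12
Pension Levy: 5.6% × €7247.00 = €405.83
Health Levy: 8.2% × €7247.00 = €594.25
Total: €1004.12 + €405.83 + €594.25 = €2004.20

€2004.20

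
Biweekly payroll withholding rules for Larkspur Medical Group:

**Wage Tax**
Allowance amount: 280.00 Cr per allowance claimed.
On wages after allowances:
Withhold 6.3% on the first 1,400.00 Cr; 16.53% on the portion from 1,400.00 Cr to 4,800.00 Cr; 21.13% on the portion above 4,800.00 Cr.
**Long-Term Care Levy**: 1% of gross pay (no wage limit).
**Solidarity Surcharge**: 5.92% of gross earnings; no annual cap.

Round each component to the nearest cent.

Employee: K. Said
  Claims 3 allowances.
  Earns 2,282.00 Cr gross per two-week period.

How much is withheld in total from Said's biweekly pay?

Wage Tax: taxable = 2,282.00 Cr − 3×280.00 Cr = 1,442.00 Cr
  88.20 Cr + 16.53% × (1,442.00 Cr − 1,400.00 Cr) = 88.20 Cr + 16.53% × 42.00 Cr = 95.14 Cr
Long-Term Care Levy: 1% × 2,282.00 Cr = 22.82 Cr
Solidarity Surcharge: 5.92% × 2,282.00 Cr = 135.09 Cr
Total: 95.14 Cr + 22.82 Cr + 135.09 Cr = 253.05 Cr

253.05 Cr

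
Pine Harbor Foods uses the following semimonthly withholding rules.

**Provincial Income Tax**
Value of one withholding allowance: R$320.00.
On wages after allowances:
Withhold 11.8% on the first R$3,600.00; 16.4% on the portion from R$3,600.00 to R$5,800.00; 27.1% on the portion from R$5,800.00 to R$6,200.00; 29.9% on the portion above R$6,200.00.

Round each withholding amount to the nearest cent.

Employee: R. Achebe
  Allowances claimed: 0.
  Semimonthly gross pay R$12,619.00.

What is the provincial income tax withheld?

R$2,813.28

Provincial Income Tax: taxable = R$12,619.00
  R$894.00 + 29.9% × (R$12,619.00 − R$6,200.00) = R$894.00 + 29.9% × R$6,419.00 = R$2,813.28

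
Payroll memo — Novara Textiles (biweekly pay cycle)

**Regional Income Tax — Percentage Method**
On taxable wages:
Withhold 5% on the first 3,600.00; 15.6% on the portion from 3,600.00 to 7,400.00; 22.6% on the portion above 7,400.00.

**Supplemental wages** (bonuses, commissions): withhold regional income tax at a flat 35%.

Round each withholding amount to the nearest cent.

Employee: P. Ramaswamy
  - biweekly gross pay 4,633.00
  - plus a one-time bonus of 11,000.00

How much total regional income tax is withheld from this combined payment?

4,191.15

Regional Income Tax: taxable = 4,633.00
  180.00 + 15.6% × (4,633.00 − 3,600.00) = 180.00 + 15.6% × 1,033.00 = 341.15
Supplemental (35% flat on bonus): 35% × 11,000.00 = 3,850.00
Total regional income tax: 341.15 + 3,850.00 = 4,191.15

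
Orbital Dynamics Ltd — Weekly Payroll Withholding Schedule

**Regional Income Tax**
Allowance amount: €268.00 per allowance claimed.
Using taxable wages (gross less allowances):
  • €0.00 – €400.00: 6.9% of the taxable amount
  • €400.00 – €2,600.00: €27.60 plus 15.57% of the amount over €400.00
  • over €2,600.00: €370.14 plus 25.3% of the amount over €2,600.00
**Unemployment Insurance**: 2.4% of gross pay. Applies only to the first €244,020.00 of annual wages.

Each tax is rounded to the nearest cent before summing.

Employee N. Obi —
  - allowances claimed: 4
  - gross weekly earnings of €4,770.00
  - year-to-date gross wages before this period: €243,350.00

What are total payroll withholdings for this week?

Regional Income Tax: taxable = €4,770.00 − 4×€268.00 = €3,698.00
  €370.14 + 25.3% × (€3,698.00 − €2,600.00) = €370.14 + 25.3% × €1,098.00 = €647.93
Unemployment Insurance: cap €244,020.00 − YTD €243,350.00 = €670.00 subject; 2.4% × €670.00 = €16.08
Total: €647.93 + €16.08 = €664.01

€664.01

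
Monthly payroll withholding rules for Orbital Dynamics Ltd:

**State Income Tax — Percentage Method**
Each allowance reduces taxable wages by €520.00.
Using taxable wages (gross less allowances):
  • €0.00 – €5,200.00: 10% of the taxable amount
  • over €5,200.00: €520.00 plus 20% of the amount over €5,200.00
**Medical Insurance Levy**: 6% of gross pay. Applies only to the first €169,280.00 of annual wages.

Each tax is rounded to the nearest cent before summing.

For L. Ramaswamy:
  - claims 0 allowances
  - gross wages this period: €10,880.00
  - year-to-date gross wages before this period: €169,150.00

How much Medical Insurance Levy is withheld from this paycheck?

Medical Insurance Levy: cap €169,280.00 − YTD €169,150.00 = €130.00 subject; 6% × €130.00 = €7.80

€7.80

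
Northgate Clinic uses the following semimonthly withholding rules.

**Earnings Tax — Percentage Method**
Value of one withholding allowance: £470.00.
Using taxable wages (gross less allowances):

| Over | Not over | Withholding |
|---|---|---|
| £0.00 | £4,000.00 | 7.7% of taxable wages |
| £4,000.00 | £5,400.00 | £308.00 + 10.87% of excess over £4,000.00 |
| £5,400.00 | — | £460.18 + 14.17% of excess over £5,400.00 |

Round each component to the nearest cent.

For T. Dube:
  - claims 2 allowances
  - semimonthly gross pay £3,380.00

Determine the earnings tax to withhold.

£187.88

Earnings Tax: taxable = £3,380.00 − 2×£470.00 = £2,440.00
  7.7% × £2,440.00 = £187.88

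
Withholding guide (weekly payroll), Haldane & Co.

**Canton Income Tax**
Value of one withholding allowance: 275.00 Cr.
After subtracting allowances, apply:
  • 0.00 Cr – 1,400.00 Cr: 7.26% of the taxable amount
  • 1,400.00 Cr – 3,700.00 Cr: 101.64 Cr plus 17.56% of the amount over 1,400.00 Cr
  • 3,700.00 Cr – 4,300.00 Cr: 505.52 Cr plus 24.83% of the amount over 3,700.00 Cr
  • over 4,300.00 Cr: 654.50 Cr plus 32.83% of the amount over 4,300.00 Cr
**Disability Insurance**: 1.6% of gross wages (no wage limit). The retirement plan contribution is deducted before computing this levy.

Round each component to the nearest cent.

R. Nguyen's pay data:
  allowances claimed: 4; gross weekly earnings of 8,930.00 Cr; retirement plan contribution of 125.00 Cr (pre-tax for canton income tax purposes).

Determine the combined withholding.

Canton Income Tax: taxable = 8,930.00 Cr − 125.00 Cr − 4×275.00 Cr = 7,705.00 Cr
  654.50 Cr + 32.83% × (7,705.00 Cr − 4,300.00 Cr) = 654.50 Cr + 32.83% × 3,405.00 Cr = 1,772.36 Cr
Disability Insurance: 1.6% × 8,805.00 Cr = 140.88 Cr
Total: 1,772.36 Cr + 140.88 Cr = 1,913.24 Cr

1,913.24 Cr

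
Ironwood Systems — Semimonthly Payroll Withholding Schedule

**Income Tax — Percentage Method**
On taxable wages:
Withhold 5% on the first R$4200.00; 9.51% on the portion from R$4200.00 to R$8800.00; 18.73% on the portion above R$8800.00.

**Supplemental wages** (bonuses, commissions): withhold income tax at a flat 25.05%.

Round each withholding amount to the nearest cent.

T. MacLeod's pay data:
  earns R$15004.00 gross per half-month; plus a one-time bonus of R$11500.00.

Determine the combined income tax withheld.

Income Tax: taxable = R$15004.00
  R$647.46 + 18.73% × (R$15004.00 − R$8800.00) = R$647.46 + 18.73% × R$6204.00 = R$1809.47
Supplemental (25.05% flat on bonus): 25.05% × R$11500.00 = R$2880.75
Total income tax: R$1809.47 + R$2880.75 = R$4690.22

R$4690.22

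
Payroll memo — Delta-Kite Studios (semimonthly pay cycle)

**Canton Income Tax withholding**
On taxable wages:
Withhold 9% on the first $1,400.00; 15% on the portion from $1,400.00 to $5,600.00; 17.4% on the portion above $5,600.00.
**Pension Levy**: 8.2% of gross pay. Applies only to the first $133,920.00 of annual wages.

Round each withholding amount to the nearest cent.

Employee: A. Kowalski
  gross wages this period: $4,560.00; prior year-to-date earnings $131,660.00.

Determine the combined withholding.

Canton Income Tax: taxable = $4,560.00
  $126.00 + 15% × ($4,560.00 − $1,400.00) = $126.00 + 15% × $3,160.00 = $600.00
Pension Levy: cap $133,920.00 − YTD $131,660.00 = $2,260.00 subject; 8.2% × $2,260.00 = $185.32
Total: $600.00 + $185.32 = $785.32

$785.32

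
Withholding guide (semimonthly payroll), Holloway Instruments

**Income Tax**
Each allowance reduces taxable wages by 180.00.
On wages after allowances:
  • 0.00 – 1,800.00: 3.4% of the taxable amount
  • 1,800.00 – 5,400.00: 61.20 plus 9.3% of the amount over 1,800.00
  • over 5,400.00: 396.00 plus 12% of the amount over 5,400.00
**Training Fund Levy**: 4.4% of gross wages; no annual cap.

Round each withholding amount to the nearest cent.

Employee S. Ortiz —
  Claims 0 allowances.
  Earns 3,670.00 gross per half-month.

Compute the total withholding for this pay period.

Income Tax: taxable = 3,670.00
  61.20 + 9.3% × (3,670.00 − 1,800.00) = 61.20 + 9.3% × 1,870.00 = 235.11
Training Fund Levy: 4.4% × 3,670.00 = 161.48
Total: 235.11 + 161.48 = 396.59

396.59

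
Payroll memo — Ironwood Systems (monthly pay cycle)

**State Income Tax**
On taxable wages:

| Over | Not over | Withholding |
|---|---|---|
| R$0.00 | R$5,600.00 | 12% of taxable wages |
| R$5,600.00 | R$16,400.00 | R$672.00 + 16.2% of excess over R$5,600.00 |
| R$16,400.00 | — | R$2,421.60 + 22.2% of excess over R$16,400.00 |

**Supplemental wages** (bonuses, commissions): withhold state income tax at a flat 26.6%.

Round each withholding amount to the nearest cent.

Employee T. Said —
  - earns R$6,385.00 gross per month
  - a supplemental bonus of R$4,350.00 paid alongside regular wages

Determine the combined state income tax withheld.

State Income Tax: taxable = R$6,385.00
  R$672.00 + 16.2% × (R$6,385.00 − R$5,600.00) = R$672.00 + 16.2% × R$785.00 = R$799.17
Supplemental (26.6% flat on bonus): 26.6% × R$4,350.00 = R$1,157.10
Total state income tax: R$799.17 + R$1,157.10 = R$1,956.27

R$1,956.27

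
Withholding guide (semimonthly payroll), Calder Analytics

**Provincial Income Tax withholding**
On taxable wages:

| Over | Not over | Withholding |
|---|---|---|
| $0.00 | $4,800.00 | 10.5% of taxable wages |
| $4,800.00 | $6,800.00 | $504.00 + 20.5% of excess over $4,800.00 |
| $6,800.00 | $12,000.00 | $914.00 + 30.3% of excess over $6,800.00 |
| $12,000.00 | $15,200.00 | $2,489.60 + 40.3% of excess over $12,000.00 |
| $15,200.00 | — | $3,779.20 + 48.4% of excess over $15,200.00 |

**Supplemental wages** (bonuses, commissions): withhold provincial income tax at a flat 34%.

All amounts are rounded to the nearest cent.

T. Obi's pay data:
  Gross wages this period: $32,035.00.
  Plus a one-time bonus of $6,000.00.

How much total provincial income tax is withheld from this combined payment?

$13,967.34

Provincial Income Tax: taxable = $32,035.00
  $3,779.20 + 48.4% × ($32,035.00 − $15,200.00) = $3,779.20 + 48.4% × $16,835.00 = $11,927.34
Supplemental (34% flat on bonus): 34% × $6,000.00 = $2,040.00
Total provincial income tax: $11,927.34 + $2,040.00 = $13,967.34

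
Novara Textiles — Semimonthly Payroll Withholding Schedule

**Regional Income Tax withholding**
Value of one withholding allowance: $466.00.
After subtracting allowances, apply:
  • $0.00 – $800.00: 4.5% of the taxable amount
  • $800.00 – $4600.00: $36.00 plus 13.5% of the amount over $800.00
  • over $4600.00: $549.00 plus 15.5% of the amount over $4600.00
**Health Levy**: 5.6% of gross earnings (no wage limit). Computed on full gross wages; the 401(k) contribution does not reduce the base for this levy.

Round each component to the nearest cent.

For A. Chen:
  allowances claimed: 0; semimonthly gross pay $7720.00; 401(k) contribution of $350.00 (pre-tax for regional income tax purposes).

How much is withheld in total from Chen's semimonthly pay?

$1410.67

Regional Income Tax: taxable = $7720.00 − $350.00 = $7370.00
  $549.00 + 15.5% × ($7370.00 − $4600.00) = $549.00 + 15.5% × $2770.00 = $978.35
Health Levy: 5.6% × $7720.00 = $432.32
Total: $978.35 + $432.32 = $1410.67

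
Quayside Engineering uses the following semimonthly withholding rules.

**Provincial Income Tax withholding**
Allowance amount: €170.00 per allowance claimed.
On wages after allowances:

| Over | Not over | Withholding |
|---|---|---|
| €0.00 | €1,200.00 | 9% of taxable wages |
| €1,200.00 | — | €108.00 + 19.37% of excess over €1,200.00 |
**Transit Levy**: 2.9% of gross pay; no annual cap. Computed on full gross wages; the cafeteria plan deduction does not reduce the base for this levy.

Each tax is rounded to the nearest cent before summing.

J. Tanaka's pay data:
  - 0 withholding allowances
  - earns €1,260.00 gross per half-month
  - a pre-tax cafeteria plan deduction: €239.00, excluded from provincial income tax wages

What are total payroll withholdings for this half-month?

€128.43

Provincial Income Tax: taxable = €1,260.00 − €239.00 = €1,021.00
  9% × €1,021.00 = €91.89
Transit Levy: 2.9% × €1,260.00 = €36.54
Total: €91.89 + €36.54 = €128.43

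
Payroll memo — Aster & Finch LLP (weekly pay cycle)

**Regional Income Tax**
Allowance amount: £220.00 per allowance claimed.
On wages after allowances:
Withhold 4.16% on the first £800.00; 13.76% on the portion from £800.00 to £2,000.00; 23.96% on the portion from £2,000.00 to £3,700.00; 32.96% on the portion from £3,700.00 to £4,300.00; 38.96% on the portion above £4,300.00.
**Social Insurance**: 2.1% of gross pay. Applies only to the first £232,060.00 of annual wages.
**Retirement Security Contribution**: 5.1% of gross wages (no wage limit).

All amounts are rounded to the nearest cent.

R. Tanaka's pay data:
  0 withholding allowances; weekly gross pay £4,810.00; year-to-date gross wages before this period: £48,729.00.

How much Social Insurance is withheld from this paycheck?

£101.01

Social Insurance: 2.1% × £4,810.00 = £101.01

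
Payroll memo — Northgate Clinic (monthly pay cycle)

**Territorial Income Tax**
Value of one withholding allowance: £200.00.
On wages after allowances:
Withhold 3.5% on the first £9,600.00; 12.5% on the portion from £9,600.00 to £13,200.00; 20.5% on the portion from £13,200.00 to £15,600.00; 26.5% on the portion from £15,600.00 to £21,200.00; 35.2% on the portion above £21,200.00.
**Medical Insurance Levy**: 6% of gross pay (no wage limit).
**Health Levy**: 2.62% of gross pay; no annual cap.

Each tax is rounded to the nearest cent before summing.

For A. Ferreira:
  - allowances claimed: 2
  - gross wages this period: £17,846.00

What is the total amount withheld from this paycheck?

£3,305.52

Territorial Income Tax: taxable = £17,846.00 − 2×£200.00 = £17,446.00
  £1,278.00 + 26.5% × (£17,446.00 − £15,600.00) = £1,278.00 + 26.5% × £1,846.00 = £1,767.19
Medical Insurance Levy: 6% × £17,846.00 = £1,070.76
Health Levy: 2.62% × £17,846.00 = £467.57
Total: £1,767.19 + £1,070.76 + £467.57 = £3,305.52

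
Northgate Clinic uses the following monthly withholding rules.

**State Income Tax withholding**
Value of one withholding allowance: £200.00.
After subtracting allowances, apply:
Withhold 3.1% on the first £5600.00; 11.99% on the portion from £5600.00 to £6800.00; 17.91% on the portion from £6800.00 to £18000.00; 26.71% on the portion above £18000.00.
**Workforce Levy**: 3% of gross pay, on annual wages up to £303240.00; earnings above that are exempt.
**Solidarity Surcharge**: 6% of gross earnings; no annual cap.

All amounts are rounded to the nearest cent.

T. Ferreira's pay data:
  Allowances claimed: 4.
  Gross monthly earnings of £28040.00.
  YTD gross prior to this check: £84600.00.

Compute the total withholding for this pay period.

State Income Tax: taxable = £28040.00 − 4×£200.00 = £27240.00
  £2323.40 + 26.71% × (£27240.00 − £18000.00) = £2323.40 + 26.71% × £9240.00 = £4791.40
Workforce Levy: 3% × £28040.00 = £841.20
Solidarity Surcharge: 6% × £28040.00 = £1682.40
Total: £4791.40 + £841.20 + £1682.40 = £7315.00

£7315.00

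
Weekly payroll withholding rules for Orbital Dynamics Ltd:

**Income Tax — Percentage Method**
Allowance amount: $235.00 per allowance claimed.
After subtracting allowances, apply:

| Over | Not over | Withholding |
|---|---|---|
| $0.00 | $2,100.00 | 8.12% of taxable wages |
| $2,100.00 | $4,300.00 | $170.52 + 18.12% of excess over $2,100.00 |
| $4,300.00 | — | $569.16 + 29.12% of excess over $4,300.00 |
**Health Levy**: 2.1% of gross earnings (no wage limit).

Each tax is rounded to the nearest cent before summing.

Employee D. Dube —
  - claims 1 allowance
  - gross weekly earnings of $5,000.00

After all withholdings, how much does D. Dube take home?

$4,190.43

Income Tax: taxable = $5,000.00 − 1×$235.00 = $4,765.00
  $569.16 + 29.12% × ($4,765.00 − $4,300.00) = $569.16 + 29.12% × $465.00 = $704.57
Health Levy: 2.1% × $5,000.00 = $105.00
Total withheld: $704.57 + $105.00 = $809.57
Net pay: $5,000.00 − $809.57 = $4,190.43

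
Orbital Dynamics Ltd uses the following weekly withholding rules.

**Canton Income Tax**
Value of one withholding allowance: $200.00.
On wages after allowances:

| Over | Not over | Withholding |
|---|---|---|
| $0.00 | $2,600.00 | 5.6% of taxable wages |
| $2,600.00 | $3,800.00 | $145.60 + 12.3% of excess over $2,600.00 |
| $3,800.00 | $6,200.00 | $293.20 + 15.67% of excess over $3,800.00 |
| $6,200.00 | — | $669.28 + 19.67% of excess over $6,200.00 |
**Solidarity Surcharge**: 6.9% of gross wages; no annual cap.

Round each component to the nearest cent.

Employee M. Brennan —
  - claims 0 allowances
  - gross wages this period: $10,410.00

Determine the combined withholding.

$2,215.68

Canton Income Tax: taxable = $10,410.00
  $669.28 + 19.67% × ($10,410.00 − $6,200.00) = $669.28 + 19.67% × $4,210.00 = $1,497.39
Solidarity Surcharge: 6.9% × $10,410.00 = $718.29
Total: $1,497.39 + $718.29 = $2,215.68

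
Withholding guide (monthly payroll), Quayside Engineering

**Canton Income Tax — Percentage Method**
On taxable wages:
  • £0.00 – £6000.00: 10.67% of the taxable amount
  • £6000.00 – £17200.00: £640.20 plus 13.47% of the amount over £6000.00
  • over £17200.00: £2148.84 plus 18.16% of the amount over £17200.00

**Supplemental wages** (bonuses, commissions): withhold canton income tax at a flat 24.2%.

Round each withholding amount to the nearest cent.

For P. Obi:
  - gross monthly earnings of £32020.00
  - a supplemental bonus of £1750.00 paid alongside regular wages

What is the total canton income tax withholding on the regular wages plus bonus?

£5263.65

Canton Income Tax: taxable = £32020.00
  £2148.84 + 18.16% × (£32020.00 − £17200.00) = £2148.84 + 18.16% × £14820.00 = £4840.15
Supplemental (24.2% flat on bonus): 24.2% × £1750.00 = £423.50
Total canton income tax: £4840.15 + £423.50 = £5263.65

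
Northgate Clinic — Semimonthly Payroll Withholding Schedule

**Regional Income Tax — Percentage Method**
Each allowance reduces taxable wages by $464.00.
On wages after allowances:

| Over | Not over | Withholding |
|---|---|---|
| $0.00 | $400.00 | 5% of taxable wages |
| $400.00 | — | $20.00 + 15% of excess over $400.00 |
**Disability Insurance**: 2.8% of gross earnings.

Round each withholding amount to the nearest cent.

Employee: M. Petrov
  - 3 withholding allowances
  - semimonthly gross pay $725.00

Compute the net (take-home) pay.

$704.70

Regional Income Tax: taxable = $725.00 − 3×$464.00 = $-667.00
  Taxable ≤ 0 → $0.00
Disability Insurance: 2.8% × $725.00 = $20.30
Total withheld: $0.00 + $20.30 = $20.30
Net pay: $725.00 − $20.30 = $704.70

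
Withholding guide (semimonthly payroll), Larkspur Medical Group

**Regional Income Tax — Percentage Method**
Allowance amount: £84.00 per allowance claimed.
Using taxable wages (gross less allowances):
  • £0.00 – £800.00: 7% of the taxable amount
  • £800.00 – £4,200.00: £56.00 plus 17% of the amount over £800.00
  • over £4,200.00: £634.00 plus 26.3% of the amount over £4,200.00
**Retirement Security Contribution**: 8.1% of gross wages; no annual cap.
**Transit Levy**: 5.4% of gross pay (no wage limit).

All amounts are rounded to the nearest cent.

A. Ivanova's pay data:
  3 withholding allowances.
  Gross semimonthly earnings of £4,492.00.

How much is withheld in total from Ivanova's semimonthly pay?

£1,250.94

Regional Income Tax: taxable = £4,492.00 − 3×£84.00 = £4,240.00
  £634.00 + 26.3% × (£4,240.00 − £4,200.00) = £634.00 + 26.3% × £40.00 = £644.52
Retirement Security Contribution: 8.1% × £4,492.00 = £363.85
Transit Levy: 5.4% × £4,492.00 = £242.57
Total: £644.52 + £363.85 + £242.57 = £1,250.94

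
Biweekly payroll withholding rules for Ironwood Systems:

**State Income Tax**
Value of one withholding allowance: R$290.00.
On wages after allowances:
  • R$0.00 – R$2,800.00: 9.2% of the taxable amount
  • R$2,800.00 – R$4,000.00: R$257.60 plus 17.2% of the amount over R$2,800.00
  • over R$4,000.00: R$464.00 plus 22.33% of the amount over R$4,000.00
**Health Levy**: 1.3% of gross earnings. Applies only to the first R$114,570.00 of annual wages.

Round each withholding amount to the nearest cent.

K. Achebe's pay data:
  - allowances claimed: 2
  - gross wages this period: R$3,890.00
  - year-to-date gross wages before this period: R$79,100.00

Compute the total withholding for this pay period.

State Income Tax: taxable = R$3,890.00 − 2×R$290.00 = R$3,310.00
  R$257.60 + 17.2% × (R$3,310.00 − R$2,800.00) = R$257.60 + 17.2% × R$510.00 = R$345.32
Health Levy: 1.3% × R$3,890.00 = R$50.57
Total: R$345.32 + R$50.57 = R$395.89

R$395.89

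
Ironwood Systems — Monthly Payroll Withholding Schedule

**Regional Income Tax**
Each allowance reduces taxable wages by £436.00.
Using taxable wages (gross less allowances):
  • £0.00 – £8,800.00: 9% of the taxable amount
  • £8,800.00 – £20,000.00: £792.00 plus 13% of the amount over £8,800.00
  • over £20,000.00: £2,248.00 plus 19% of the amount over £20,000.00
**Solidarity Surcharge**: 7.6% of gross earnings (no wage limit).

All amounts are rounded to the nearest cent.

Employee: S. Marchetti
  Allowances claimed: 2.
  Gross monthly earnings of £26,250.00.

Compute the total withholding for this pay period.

Regional Income Tax: taxable = £26,250.00 − 2×£436.00 = £25,378.00
  £2,248.00 + 19% × (£25,378.00 − £20,000.00) = £2,248.00 + 19% × £5,378.00 = £3,269.82
Solidarity Surcharge: 7.6% × £26,250.00 = £1,995.00
Total: £3,269.82 + £1,995.00 = £5,264.82

£5,264.82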